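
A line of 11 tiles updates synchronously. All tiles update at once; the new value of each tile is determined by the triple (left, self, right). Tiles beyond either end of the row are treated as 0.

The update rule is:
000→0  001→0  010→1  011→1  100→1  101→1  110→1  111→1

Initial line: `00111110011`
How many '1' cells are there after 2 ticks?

9

00111111011
00111111111
count of 1: 9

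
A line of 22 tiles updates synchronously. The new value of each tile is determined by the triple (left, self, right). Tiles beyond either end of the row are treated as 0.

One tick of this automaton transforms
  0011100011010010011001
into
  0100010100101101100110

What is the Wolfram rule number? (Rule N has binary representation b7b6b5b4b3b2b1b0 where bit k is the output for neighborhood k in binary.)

50

position 3: 111 → 0  (bit 7 = 0)
position 4: 110 → 0  (bit 6 = 0)
position 10: 101 → 1  (bit 5 = 1)
position 5: 100 → 1  (bit 4 = 1)
position 2: 011 → 0  (bit 3 = 0)
position 11: 010 → 0  (bit 2 = 0)
position 1: 001 → 1  (bit 1 = 1)
position 0: 000 → 0  (bit 0 = 0)
bits b7..b0 = 00110010 = 50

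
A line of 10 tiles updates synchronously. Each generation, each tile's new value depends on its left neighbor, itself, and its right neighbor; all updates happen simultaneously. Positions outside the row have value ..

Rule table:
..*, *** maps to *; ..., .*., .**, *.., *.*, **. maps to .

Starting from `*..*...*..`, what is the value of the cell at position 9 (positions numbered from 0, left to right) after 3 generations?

..*...*...
.*...*....
*...*.....
position 9 holds .

.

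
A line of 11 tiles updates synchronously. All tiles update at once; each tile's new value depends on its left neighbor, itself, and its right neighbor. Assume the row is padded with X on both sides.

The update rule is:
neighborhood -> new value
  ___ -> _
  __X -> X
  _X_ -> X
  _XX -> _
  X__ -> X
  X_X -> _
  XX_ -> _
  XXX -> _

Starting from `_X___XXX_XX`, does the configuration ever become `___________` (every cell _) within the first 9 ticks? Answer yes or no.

_XX_X______
____XX____X
X__X__X__X_
_XXXXXXXXX_
___________
all cells are _ at tick 5

yes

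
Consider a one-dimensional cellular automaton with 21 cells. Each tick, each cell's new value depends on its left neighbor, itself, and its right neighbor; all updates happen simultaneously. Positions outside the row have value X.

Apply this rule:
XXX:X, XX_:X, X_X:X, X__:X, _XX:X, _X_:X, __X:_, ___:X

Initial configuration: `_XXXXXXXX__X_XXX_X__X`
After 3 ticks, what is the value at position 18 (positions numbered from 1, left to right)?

X

XXXXXXXXXX_XXXXXXXX_X
XXXXXXXXXXXXXXXXXXXXX
XXXXXXXXXXXXXXXXXXXXX
position 18 holds X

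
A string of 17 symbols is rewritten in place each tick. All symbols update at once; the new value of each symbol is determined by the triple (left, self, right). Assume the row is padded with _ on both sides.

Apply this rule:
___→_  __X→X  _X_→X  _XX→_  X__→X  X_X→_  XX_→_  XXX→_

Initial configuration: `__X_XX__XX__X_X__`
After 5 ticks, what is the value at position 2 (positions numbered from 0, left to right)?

_

_XX___XX__XXX_XX_
X__X_X__XX______X
XXXX_XXX__X____XX
________XXXX__X__
_______X____XXXX_
position 2 holds _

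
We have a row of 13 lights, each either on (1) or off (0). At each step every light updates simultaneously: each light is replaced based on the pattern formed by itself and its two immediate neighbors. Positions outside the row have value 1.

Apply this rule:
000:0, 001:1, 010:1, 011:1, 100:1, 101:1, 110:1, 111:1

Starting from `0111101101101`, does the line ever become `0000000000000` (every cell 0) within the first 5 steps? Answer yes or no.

1111111111111
1111111111111  (fixed point — unchanged through step 5)
step 5 is 1111111111111, still not uniform 0

no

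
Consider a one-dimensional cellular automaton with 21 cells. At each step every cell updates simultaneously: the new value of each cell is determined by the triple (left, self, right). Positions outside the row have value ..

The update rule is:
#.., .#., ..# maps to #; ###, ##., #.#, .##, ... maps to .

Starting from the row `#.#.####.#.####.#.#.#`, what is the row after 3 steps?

#...#..#...#..#...#.#

#.#......#......#.#.#
#.##....###....##.#.#
#...#..#...#..#...#.#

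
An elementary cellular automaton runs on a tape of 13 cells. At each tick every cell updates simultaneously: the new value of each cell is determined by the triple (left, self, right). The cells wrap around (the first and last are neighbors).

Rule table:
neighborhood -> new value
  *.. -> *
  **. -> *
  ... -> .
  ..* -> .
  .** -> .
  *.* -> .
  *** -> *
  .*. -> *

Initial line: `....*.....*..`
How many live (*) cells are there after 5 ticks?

....**....**.
.....**....**
*.....**....*
**.....**....
.**.....**...
count of *: 4

4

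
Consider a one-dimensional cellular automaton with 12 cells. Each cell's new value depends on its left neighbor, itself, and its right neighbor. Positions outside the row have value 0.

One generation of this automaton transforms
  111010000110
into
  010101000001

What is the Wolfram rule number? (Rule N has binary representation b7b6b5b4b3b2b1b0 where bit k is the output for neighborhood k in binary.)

position 1: 111 → 1  (bit 7 = 1)
position 2: 110 → 0  (bit 6 = 0)
position 3: 101 → 1  (bit 5 = 1)
position 5: 100 → 1  (bit 4 = 1)
position 0: 011 → 0  (bit 3 = 0)
position 4: 010 → 0  (bit 2 = 0)
position 8: 001 → 0  (bit 1 = 0)
position 6: 000 → 0  (bit 0 = 0)
bits b7..b0 = 10110000 = 176

176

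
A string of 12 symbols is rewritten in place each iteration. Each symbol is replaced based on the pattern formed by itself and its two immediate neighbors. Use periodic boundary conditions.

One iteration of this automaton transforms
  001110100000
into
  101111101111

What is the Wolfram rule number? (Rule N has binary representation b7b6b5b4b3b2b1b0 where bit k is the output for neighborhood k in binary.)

position 3: 111 → 1  (bit 7 = 1)
position 4: 110 → 1  (bit 6 = 1)
position 5: 101 → 1  (bit 5 = 1)
position 7: 100 → 0  (bit 4 = 0)
position 2: 011 → 1  (bit 3 = 1)
position 6: 010 → 1  (bit 2 = 1)
position 1: 001 → 0  (bit 1 = 0)
position 0: 000 → 1  (bit 0 = 1)
bits b7..b0 = 11101101 = 237

237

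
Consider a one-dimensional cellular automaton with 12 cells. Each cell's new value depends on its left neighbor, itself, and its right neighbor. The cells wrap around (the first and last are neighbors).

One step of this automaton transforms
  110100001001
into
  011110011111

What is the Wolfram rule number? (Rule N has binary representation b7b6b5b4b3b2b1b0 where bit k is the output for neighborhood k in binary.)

126

position 0: 111 → 0  (bit 7 = 0)
position 1: 110 → 1  (bit 6 = 1)
position 2: 101 → 1  (bit 5 = 1)
position 4: 100 → 1  (bit 4 = 1)
position 11: 011 → 1  (bit 3 = 1)
position 3: 010 → 1  (bit 2 = 1)
position 7: 001 → 1  (bit 1 = 1)
position 5: 000 → 0  (bit 0 = 0)
bits b7..b0 = 01111110 = 126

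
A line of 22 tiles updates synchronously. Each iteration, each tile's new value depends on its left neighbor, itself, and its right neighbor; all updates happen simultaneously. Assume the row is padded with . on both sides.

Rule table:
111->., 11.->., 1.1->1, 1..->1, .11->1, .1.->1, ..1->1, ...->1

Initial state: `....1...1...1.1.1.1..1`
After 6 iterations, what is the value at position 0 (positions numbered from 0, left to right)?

iteration 1: 1111111111111111111111
iteration 2: 1.....................
iteration 3: 1111111111111111111111  (repeats iteration 1; period 2)
iteration 6: 1.....................
position 0 holds 1

1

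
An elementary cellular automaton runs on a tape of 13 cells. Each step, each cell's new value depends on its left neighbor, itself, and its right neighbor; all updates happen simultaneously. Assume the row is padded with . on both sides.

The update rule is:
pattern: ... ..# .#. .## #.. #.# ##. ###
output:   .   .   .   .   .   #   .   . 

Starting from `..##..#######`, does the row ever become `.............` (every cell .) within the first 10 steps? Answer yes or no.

.............
all cells are . at step 1

yes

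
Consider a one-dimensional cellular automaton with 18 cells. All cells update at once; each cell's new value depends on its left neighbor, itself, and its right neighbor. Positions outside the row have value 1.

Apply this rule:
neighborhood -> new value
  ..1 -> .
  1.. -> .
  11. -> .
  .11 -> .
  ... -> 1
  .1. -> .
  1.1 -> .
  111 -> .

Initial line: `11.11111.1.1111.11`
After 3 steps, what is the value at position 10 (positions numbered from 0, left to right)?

step 1: ..................
step 2: .1111111111111111.
step 3: ..................
position 10 holds .

.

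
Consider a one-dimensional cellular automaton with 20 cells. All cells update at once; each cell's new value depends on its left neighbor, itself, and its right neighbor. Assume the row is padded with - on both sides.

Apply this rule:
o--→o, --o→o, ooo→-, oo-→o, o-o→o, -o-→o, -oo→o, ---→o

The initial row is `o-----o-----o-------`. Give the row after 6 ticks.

o------------------o

oooooooooooooooooooo
o------------------o
oooooooooooooooooooo  (repeats tick 1; period 2)
tick 6: o------------------o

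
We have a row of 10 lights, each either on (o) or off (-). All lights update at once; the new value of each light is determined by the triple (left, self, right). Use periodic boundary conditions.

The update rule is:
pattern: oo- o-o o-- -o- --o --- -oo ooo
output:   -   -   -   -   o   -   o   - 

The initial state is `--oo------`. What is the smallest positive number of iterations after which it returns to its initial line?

10

-oo-------
oo--------
o--------o
--------oo
-------oo-
------oo--
-----oo---
----oo----
---oo-----
--oo------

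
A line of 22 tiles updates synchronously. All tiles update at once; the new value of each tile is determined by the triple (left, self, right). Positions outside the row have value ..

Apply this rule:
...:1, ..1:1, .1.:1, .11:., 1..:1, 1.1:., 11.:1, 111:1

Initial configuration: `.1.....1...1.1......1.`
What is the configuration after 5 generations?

generation 1: 111111111111.111111111
generation 2: .11111111111..11111111
generation 3: 1.111111111111.1111111
generation 4: 1..11111111111..111111
generation 5: 111.111111111111.11111

111.111111111111.11111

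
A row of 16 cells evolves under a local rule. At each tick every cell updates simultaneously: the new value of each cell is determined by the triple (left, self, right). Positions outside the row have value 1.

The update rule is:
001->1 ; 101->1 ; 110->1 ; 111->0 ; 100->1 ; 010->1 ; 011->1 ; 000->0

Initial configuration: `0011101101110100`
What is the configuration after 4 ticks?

1110111111011111
0011100001110000
1110110011011001
0011111111111111

0011111111111111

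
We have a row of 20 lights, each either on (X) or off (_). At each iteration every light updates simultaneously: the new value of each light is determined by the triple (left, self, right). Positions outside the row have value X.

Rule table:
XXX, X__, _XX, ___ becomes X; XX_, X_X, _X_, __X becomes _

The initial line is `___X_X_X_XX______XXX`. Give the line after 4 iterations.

XX_______X_XXXXX_XXX
X_XXXXXX___XXXX__XXX
__XXXXX_XX_XXX_X_XXX
X_XXXX__X__XX____XXX

X_XXXX__X__XX____XXX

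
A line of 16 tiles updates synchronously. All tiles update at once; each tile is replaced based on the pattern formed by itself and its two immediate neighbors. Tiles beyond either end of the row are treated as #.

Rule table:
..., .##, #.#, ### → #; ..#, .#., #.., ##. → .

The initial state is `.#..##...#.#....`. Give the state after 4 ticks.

.##.#######...##

#...#..#..#..##.
..#..........#.#
....########..##
.##.#######...##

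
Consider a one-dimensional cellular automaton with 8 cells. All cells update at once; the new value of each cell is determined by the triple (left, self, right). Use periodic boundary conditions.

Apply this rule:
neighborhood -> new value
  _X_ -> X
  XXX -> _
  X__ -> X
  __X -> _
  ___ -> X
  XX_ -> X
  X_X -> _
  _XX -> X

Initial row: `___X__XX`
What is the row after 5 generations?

_X_XX_XX

XX_XX_XX
_X_XX_X_
_X_XX_XX
_X_XX_XX  (fixed point — unchanged through generation 5)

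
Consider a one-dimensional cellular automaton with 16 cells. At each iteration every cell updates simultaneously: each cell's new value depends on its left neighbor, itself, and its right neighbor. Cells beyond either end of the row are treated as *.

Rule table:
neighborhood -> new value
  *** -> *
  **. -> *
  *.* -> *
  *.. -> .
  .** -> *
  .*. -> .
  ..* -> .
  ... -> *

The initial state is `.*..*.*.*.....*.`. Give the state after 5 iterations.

*....*.*..***..*
*.**..*...***..*
****....*.***..*
****.**..****..*
*******..****..*

*******..****..*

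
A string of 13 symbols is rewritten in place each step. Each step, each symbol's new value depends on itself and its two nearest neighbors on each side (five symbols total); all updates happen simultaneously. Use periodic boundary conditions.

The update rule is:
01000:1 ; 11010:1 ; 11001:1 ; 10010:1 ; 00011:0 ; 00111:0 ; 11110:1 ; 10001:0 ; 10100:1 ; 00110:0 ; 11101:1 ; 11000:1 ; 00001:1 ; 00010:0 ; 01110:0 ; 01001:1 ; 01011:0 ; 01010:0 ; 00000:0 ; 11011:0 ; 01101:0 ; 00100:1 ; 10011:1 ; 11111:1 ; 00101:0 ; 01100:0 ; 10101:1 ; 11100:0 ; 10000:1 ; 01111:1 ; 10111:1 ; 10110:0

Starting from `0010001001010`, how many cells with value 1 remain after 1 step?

7

0011001110011
count of 1: 7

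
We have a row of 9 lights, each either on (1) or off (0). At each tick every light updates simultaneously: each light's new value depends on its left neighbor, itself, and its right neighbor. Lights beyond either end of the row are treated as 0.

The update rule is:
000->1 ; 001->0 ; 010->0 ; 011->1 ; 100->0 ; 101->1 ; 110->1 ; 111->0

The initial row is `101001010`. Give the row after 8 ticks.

010000100
000110001
110110100
111111001
100001000
001100011
101101011
011110111

011110111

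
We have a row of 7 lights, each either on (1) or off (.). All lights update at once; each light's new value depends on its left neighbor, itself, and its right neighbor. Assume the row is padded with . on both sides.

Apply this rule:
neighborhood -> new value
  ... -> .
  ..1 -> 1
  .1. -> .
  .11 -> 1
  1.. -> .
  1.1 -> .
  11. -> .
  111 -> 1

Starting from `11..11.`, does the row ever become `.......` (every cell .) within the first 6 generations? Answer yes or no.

yes

1..11..
..11...
.11....
11.....
1......
.......
all cells are . at generation 6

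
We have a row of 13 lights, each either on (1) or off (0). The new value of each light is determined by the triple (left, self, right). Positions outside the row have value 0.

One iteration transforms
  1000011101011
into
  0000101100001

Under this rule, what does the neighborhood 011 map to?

0

At position 5 the neighborhood is 011; the next row has 0 there.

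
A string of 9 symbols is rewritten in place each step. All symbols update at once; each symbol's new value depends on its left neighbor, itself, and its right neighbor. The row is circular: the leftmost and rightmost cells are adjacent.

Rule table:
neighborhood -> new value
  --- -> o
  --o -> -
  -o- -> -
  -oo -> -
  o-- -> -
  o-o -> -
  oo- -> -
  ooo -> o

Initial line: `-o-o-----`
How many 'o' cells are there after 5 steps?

5

step 1: -----oooo
step 2: -ooo--oo-
step 3: --o------
step 4: o---ooooo
step 5: --o--oooo
count of o: 5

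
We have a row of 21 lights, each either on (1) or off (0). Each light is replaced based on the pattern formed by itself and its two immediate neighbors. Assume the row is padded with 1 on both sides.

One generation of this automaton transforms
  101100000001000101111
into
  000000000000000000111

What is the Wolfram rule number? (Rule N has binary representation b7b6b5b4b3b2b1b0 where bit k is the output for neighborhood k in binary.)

128

position 18: 111 → 1  (bit 7 = 1)
position 0: 110 → 0  (bit 6 = 0)
position 1: 101 → 0  (bit 5 = 0)
position 4: 100 → 0  (bit 4 = 0)
position 2: 011 → 0  (bit 3 = 0)
position 11: 010 → 0  (bit 2 = 0)
position 10: 001 → 0  (bit 1 = 0)
position 5: 000 → 0  (bit 0 = 0)
bits b7..b0 = 10000000 = 128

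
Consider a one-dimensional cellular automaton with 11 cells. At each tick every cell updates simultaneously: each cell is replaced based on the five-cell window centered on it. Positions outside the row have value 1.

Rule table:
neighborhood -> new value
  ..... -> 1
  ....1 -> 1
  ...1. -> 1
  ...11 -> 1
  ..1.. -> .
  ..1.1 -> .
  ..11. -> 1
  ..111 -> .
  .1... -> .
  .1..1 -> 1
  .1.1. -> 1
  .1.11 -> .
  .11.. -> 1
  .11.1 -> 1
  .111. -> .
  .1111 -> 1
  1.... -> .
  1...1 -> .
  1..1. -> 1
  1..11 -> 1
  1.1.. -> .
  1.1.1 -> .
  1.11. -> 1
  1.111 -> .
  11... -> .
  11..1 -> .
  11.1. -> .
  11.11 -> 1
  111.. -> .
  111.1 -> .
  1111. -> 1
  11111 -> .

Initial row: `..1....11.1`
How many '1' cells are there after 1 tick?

6

.1...11111.
count of 1: 6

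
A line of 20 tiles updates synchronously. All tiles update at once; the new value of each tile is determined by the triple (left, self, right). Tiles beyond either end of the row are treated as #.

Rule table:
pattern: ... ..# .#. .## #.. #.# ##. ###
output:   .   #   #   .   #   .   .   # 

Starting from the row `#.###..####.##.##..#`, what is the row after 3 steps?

....#....###...###.#

...#.##.##.......##.
#.##......#.....#...
....#....###...###.#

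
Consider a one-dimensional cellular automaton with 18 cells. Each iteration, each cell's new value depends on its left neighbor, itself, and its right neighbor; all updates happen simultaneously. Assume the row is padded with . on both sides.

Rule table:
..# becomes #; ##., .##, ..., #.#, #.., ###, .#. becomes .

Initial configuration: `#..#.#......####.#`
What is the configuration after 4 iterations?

........#.........

iteration 1: ..#........#......
iteration 2: .#........#.......
iteration 3: #........#........
iteration 4: ........#.........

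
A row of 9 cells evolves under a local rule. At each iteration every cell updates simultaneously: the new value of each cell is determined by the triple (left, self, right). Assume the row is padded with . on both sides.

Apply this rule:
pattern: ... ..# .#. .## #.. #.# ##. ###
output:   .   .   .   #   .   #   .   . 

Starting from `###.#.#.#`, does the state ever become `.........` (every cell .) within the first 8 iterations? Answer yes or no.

iteration 1: #..#.#.#.
iteration 2: ....#.#..
iteration 3: .....#...
iteration 4: .........
all cells are . at iteration 4

yes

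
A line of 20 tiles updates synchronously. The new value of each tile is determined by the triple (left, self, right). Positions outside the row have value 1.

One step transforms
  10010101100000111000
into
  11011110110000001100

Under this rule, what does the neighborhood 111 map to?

At position 15 the neighborhood is 111; the next row has 0 there.

0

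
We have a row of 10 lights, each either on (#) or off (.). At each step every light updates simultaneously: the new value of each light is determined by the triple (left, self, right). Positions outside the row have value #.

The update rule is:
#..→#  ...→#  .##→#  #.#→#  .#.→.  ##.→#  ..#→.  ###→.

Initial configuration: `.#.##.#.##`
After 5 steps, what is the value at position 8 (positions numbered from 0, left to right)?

step 1: #.####.##.
step 2: ###..#####
step 3: ..##.#....
step 4: #.###.###.
step 5: ###.###.##
position 8 holds #

#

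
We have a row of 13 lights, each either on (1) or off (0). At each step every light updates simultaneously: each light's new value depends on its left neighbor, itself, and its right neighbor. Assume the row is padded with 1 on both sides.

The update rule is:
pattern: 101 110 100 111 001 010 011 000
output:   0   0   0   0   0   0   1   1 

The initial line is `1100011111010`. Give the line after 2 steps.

0001010000000
0100000111110

0100000111110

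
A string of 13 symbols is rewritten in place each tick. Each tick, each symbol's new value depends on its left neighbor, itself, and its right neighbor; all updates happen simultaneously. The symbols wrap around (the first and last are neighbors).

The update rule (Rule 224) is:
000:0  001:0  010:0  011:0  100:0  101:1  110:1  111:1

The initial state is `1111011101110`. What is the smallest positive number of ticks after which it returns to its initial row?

tick 1: 0111101110111
tick 2: 1011110111011
tick 3: 1101111011101
tick 4: 1110111101110
tick 5: 0111011110111
tick 6: 1011101111011
tick 7: 1101110111101
tick 8: 1110111011110
tick 9: 0111011101111
tick 10: 1011101110111
tick 11: 1101110111011
tick 12: 1110111011101
tick 13: 1111011101110

13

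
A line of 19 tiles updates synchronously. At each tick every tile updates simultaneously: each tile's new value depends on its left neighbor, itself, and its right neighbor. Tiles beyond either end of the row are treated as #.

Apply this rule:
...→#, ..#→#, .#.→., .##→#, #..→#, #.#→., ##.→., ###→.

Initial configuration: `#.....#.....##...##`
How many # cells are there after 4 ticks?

5

.#####.######.####.
.#.....#......#....
..#####.######.####
###.....#......#...
count of #: 5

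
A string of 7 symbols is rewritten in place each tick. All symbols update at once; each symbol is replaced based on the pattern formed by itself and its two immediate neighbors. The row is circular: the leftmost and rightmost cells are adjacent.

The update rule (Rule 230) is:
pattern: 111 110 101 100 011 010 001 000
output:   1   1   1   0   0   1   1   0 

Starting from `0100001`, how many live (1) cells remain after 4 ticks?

5

1100011
1100101
1101110
0110111
count of 1: 5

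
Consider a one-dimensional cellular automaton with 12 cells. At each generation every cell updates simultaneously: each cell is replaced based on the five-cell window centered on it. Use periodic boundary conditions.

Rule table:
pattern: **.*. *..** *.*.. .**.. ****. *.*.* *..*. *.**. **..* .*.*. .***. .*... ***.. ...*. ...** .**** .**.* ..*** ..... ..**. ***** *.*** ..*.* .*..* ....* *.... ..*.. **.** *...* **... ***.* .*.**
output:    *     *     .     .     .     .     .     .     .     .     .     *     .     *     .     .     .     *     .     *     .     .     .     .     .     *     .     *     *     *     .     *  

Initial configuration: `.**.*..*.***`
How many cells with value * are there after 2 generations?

6

*..*....*...
....**.*.***
count of *: 6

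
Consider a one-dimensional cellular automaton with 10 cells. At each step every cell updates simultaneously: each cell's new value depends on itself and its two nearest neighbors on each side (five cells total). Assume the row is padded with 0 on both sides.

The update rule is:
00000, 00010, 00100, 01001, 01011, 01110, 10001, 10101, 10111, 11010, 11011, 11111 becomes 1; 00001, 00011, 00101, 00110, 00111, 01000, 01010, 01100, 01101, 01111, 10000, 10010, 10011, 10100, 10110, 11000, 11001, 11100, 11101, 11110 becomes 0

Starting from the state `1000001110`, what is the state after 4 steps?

1001000100
1101011100
0011111000
0000100001

0000100001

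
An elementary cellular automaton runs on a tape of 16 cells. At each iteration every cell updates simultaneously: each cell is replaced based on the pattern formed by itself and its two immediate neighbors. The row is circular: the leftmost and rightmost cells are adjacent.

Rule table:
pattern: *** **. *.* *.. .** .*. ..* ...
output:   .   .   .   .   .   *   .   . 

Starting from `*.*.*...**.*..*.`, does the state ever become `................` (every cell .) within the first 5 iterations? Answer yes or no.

no

*.*.*......*..*.
*.*.*......*..*.  (fixed point — unchanged through iteration 5)
iteration 5 is *.*.*......*..*., still not uniform .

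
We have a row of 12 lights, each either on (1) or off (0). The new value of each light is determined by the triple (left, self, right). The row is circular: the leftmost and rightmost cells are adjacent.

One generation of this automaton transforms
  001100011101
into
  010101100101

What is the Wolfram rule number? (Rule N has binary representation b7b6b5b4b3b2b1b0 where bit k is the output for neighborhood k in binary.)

position 8: 111 → 0  (bit 7 = 0)
position 3: 110 → 1  (bit 6 = 1)
position 10: 101 → 0  (bit 5 = 0)
position 0: 100 → 0  (bit 4 = 0)
position 2: 011 → 0  (bit 3 = 0)
position 11: 010 → 1  (bit 2 = 1)
position 1: 001 → 1  (bit 1 = 1)
position 5: 000 → 1  (bit 0 = 1)
bits b7..b0 = 01000111 = 71

71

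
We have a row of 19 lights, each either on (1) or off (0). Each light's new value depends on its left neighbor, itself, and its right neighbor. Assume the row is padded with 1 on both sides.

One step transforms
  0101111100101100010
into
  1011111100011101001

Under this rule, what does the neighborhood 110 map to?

At position 7 the neighborhood is 110; the next row has 1 there.

1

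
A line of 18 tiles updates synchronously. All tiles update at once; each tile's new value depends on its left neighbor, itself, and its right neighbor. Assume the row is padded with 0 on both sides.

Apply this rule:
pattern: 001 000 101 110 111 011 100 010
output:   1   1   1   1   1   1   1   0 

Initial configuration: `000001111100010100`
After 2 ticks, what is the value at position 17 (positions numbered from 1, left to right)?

111111111111101011
111111111111110111
position 17 holds 1

1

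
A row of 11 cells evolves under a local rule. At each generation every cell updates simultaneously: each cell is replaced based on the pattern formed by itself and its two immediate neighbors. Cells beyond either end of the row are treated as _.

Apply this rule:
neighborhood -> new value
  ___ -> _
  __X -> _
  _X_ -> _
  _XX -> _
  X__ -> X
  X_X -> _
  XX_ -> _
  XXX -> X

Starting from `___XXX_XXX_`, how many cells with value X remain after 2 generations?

generation 1: ____X___X_X
generation 2: _____X_____
count of X: 1

1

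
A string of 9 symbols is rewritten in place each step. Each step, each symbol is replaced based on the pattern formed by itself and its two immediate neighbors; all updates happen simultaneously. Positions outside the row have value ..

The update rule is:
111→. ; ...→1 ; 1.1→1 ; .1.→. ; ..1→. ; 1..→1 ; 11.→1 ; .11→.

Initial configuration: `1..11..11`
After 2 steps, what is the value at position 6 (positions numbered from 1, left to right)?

1

.1..11..1
..1..11..
position 6 holds 1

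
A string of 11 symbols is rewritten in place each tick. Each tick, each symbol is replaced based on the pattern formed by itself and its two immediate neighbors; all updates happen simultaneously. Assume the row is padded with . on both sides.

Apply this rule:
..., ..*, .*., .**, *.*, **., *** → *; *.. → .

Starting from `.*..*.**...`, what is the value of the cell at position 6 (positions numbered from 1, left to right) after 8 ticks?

**.*****.**
***********
***********  (fixed point — unchanged through tick 8)
position 6 holds *

*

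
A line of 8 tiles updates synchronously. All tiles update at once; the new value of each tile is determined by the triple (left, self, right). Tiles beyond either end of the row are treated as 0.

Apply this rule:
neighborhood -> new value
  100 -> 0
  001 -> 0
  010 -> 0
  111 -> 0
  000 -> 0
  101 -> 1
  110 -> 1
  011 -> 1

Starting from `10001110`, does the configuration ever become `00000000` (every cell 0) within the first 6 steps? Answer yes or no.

yes

step 1: 00001010
step 2: 00000100
step 3: 00000000
all cells are 0 at step 3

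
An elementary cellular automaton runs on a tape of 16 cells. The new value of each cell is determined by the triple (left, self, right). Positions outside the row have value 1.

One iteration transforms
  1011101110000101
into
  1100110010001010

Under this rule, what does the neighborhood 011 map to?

0

At position 2 the neighborhood is 011; the next row has 0 there.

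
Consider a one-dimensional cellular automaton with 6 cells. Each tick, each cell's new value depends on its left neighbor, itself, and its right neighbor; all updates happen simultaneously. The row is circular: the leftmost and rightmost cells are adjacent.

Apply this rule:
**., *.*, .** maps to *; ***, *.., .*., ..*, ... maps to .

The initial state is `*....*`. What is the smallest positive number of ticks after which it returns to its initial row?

tick 1: *....*

1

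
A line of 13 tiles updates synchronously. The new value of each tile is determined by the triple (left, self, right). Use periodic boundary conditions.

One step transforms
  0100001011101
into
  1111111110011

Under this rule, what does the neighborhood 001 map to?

At position 5 the neighborhood is 001; the next row has 1 there.

1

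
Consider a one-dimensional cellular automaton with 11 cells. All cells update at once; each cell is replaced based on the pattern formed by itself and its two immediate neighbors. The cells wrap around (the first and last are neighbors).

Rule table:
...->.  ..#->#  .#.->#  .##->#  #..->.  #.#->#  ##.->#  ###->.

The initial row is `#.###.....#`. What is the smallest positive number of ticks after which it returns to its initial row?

tick 1: ###.#....##
tick 2: ..###...##.
tick 3: .##.#..###.
tick 4: #####.##.#.
tick 5: #...#######
tick 6: #..##......
tick 7: #.###.....#

7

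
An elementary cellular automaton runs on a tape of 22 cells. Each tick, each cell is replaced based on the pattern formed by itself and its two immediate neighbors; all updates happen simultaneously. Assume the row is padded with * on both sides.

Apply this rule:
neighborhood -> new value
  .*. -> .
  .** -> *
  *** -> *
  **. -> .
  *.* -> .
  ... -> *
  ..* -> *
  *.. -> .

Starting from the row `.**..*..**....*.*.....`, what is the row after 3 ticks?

.**..**..***..********

.*..*..**..***....****
...*..**..***..*******
.**..**..***..********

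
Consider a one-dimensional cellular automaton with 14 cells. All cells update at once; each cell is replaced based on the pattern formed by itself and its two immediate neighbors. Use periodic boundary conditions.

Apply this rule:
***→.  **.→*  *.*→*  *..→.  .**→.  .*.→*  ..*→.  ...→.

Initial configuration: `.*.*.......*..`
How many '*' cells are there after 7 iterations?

2

.***.......*..
...*.......*..
...*.......*..  (fixed point — unchanged through iteration 7)
count of *: 2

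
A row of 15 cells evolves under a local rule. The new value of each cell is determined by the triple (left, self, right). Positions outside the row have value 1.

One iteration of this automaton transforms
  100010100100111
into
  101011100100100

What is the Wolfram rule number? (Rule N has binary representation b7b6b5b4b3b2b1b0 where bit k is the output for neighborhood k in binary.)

position 13: 111 → 0  (bit 7 = 0)
position 0: 110 → 1  (bit 6 = 1)
position 5: 101 → 1  (bit 5 = 1)
position 1: 100 → 0  (bit 4 = 0)
position 12: 011 → 1  (bit 3 = 1)
position 4: 010 → 1  (bit 2 = 1)
position 3: 001 → 0  (bit 1 = 0)
position 2: 000 → 1  (bit 0 = 1)
bits b7..b0 = 01101101 = 109

109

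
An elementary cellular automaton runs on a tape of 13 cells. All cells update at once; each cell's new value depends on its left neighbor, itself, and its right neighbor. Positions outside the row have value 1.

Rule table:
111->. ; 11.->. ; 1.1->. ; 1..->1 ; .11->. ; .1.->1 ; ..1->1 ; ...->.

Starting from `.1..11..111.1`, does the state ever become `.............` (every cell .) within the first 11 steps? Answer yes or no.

step 1: .111..11.....
step 2: ....11..1...1
step 3: 1..1..1111.1.
step 4: .11111.....1.
step 5: ......1...11.
step 6: 1....111.1...
step 7: .1..1....11.1
step 8: .11111..1....
step 9: ......1111..1
step 10: 1....1....11.
step 11: .1..111..1...
step 11 is .1..111..1..., still not uniform .

no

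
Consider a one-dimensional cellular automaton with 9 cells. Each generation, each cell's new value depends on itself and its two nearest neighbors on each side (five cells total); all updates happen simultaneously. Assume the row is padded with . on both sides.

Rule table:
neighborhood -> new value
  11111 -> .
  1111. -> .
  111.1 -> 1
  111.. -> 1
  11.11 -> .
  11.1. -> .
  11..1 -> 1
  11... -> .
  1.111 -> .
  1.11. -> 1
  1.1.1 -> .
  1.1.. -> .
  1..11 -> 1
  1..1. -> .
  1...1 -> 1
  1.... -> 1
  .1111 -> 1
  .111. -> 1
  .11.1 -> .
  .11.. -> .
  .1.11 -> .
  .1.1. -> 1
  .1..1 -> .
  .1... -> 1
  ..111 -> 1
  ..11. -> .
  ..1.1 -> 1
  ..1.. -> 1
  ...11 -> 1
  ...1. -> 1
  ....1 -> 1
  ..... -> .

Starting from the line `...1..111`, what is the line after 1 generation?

.111.1111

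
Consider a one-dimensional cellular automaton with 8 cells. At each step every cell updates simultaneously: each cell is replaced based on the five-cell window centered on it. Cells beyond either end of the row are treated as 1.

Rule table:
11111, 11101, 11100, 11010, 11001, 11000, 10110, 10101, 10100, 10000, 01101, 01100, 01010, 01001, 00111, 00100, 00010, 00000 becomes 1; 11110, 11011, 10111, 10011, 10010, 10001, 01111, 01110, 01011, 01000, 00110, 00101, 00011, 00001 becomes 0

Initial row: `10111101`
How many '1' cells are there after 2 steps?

6

10000100
11101110
count of 1: 6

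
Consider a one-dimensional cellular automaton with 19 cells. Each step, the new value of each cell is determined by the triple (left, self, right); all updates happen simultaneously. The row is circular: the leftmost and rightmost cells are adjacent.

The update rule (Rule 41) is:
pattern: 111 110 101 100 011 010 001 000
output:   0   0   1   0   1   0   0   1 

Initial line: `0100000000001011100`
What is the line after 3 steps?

step 1: 0001111111100110001
step 2: 0101000000000100100
step 3: 0010011111110000001

0010011111110000001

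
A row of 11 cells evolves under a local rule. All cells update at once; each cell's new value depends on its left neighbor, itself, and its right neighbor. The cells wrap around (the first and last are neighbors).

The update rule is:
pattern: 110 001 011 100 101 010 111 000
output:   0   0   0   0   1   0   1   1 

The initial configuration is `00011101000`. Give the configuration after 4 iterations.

10000100001

11001010011
10000100001
00110001100
10000100001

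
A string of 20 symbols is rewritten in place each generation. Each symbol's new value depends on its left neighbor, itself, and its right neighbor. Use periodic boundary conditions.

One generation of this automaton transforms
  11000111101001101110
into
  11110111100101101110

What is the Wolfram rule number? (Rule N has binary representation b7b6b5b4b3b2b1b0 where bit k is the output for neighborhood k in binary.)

position 6: 111 → 1  (bit 7 = 1)
position 1: 110 → 1  (bit 6 = 1)
position 9: 101 → 0  (bit 5 = 0)
position 2: 100 → 1  (bit 4 = 1)
position 0: 011 → 1  (bit 3 = 1)
position 10: 010 → 0  (bit 2 = 0)
position 4: 001 → 0  (bit 1 = 0)
position 3: 000 → 1  (bit 0 = 1)
bits b7..b0 = 11011001 = 217

217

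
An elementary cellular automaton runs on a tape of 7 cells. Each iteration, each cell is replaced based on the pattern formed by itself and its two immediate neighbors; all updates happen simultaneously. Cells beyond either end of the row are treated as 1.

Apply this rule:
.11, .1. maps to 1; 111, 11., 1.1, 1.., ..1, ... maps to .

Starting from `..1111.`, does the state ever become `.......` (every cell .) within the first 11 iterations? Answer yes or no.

..1....
..1....  (fixed point — unchanged through iteration 11)
iteration 11 is ..1...., still not uniform .

no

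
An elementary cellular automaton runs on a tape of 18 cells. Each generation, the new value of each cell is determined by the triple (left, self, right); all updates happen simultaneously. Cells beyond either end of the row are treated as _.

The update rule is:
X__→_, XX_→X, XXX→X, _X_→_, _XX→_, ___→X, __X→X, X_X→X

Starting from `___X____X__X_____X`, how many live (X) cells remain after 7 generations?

generation 1: XXX__XXX__X__XXXX_
generation 2: _XX_X_XX_X__X_XXX_
generation 3: X_XX_X_XX__X_X_XX_
generation 4: _X_XX_X_X_X_X_X_X_
generation 5: X_X_XX_X_X_X_X_X__
generation 6: _X_X_XX_X_X_X_X__X
generation 7: X_X_X_XX_X_X_X__X_
count of X: 9

9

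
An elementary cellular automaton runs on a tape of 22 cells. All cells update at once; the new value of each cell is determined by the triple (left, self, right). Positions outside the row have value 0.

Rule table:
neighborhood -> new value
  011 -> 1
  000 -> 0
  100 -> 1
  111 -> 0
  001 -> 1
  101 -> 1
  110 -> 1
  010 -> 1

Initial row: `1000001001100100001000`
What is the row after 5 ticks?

1011011110011000011011

1100011111111110011100
1110110000000011110110
1011111000000110011111
1110001100001111110001
1011011110011000011011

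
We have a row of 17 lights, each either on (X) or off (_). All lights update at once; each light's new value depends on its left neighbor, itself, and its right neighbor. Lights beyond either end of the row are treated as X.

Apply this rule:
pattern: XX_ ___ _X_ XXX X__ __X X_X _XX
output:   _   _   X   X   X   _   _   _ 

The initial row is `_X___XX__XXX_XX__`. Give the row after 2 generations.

_XX____X__X____X_
___X___XX_XX___X_

___X___XX_XX___X_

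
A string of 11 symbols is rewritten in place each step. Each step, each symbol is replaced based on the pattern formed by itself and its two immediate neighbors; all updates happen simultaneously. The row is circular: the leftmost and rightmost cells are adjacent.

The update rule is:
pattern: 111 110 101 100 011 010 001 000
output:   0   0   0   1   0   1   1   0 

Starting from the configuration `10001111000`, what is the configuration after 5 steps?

11010000101
00011001100
00100110010
01111001111
00000110000

00000110000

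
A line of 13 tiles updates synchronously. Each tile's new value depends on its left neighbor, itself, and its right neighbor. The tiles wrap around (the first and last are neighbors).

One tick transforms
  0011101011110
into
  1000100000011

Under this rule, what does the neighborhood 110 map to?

At position 4 the neighborhood is 110; the next row has 1 there.

1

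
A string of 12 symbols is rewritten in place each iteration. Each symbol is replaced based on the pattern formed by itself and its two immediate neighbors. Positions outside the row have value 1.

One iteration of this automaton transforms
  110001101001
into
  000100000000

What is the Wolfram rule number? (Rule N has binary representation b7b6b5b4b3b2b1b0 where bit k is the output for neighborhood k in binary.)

position 0: 111 → 0  (bit 7 = 0)
position 1: 110 → 0  (bit 6 = 0)
position 7: 101 → 0  (bit 5 = 0)
position 2: 100 → 0  (bit 4 = 0)
position 5: 011 → 0  (bit 3 = 0)
position 8: 010 → 0  (bit 2 = 0)
position 4: 001 → 0  (bit 1 = 0)
position 3: 000 → 1  (bit 0 = 1)
bits b7..b0 = 00000001 = 1

1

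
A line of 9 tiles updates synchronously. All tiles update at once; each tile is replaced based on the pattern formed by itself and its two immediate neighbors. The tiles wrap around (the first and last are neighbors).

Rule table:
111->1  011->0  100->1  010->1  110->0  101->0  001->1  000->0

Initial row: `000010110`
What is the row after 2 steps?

000110001
101001011

101001011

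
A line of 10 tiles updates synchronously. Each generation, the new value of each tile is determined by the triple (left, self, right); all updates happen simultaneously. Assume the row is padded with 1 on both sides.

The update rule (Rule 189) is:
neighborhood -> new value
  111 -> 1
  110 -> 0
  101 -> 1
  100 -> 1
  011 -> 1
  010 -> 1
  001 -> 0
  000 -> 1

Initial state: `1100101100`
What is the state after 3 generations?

1111101111

generation 1: 1010111010
generation 2: 0111110111
generation 3: 1111101111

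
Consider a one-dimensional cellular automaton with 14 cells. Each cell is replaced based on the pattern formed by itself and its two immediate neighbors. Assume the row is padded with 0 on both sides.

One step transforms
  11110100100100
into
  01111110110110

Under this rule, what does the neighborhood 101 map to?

At position 4 the neighborhood is 101; the next row has 1 there.

1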